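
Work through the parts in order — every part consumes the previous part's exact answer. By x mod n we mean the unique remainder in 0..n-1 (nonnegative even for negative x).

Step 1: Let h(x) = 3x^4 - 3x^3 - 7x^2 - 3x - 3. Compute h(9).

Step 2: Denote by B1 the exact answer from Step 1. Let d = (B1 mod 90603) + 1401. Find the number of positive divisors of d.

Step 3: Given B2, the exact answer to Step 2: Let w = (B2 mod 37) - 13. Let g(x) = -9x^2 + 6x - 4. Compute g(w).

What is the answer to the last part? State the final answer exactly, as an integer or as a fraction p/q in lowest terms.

-4627

Step 1: 3*(9)^4 - 3*(9)^3 - 7*(9)^2 - 3*(9)^1 - 3 = (19683) + (-2187) + (-567) + (-27) + (-3) = 16899; answer 16899
Step 2: B1 = 16899; d = 18300; 18300 = 2^2 * 3 * 5^2 * 61; number of divisors = (2+1) * (1+1) * (2+1) * (1+1) = 36; answer 36
Step 3: B2 = 36; w = 23; -9*(23)^2 + 6*(23)^1 - 4 = (-4761) + (138) + (-4) = -4627; answer -4627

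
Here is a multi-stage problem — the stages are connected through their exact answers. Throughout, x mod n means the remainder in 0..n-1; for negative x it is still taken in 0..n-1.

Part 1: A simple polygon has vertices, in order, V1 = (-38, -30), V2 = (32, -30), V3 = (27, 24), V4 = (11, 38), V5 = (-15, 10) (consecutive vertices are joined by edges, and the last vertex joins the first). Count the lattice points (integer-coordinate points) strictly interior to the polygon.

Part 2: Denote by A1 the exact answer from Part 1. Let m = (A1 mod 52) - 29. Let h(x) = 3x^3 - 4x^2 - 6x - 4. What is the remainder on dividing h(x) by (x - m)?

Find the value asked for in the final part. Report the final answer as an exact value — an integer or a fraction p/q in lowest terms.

Part 1: cross terms: (-38*-30 - 32*-30)=2100, (32*24 - 27*-30)=1578, (27*38 - 11*24)=762, (11*10 - -15*38)=680, (-15*-30 - -38*10)=830; twice the area = |5950| = 5950; area = 2975; boundary points = 70 + 1 + 2 + 2 + 1 = 76; strictly interior points = area - boundary/2 + 1 = 2938; answer 2938
Part 2: A1 = 2938; m = -3; remainder = value at the root: 3*(-3)^3 - 4*(-3)^2 - 6*(-3)^1 - 4 = (-81) + (-36) + (18) + (-4) = -103; answer -103

-103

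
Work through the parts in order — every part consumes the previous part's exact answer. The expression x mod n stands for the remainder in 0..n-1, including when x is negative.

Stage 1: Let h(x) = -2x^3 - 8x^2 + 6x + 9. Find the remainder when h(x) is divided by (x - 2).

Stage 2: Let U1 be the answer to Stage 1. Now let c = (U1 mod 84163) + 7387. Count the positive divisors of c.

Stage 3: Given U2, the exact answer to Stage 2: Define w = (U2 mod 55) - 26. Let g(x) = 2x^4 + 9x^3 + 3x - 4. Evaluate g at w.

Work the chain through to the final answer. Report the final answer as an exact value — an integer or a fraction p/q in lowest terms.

372610

Stage 1: remainder = value at the root: -2*(2)^3 - 8*(2)^2 + 6*(2)^1 + 9 = (-16) + (-32) + (12) + (9) = -27; answer -27
Stage 2: U1 = -27; c = 91523; 91523 = 19 * 4817; number of divisors = (1+1) * (1+1) = 4; answer 4
Stage 3: U2 = 4; w = -22; 2*(-22)^4 + 9*(-22)^3 + 3*(-22)^1 - 4 = (468512) + (-95832) + (-66) + (-4) = 372610; answer 372610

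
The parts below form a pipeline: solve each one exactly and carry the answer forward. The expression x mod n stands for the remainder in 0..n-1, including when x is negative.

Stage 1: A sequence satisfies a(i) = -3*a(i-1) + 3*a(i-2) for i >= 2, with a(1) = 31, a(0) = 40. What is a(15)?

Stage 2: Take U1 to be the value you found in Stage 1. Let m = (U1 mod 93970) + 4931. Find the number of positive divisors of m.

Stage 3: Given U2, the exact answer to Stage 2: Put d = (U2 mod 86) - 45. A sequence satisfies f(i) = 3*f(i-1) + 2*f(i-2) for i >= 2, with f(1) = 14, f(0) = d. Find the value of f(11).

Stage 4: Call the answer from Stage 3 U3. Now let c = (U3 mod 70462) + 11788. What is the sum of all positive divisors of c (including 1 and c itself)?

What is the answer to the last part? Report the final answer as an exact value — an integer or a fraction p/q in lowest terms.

Stage 1: a(2) = -3*(31) + 3*(40) = 27; iterating: a(2)=27, a(3)=12, a(4)=45, a(5)=-99, a(6)=432, a(7)=-1593, a(8)=6075, a(9)=-23004, a(10)=87237, a(11)=-330723, a(12)=1253880, a(13)=-4753809, a(14)=18023067, a(15)=-68330628; answer -68330628
Stage 2: U1 = -68330628; m = 84463; 84463 is prime, so its only divisors are 1 and 84463; count = 2; answer 2
Stage 3: U2 = 2; d = -43; f(2) = 3*(14) + 2*(-43) = -44; iterating: f(2)=-44, f(3)=-104, f(4)=-400, f(5)=-1408, f(6)=-5024, f(7)=-17888, f(8)=-63712, f(9)=-226912, f(10)=-808160, f(11)=-2878304; answer -2878304
Stage 4: U3 = -2878304; c = 22426; 22426 = 2 * 11213; sigma = (1 + 2) * (1 + 11213) = 3 * 11214 = 33642; answer 33642

33642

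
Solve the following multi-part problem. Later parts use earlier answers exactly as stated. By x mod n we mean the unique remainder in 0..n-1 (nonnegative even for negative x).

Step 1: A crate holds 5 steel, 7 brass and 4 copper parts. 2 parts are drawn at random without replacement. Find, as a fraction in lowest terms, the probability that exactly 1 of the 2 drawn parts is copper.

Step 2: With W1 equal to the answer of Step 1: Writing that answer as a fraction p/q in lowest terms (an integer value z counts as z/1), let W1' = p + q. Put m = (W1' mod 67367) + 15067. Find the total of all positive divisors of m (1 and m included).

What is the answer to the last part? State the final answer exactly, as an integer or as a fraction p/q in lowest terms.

22614

Step 1: total draws C(16,2) = 120; favorable C(4,1)*C(12,1) = 48; P = 2/5; answer 2/5
Step 2: W1 = 2/5; threaded value p + q = 7; m = 15074; 15074 = 2 * 7537; sigma = (1 + 2) * (1 + 7537) = 3 * 7538 = 22614; answer 22614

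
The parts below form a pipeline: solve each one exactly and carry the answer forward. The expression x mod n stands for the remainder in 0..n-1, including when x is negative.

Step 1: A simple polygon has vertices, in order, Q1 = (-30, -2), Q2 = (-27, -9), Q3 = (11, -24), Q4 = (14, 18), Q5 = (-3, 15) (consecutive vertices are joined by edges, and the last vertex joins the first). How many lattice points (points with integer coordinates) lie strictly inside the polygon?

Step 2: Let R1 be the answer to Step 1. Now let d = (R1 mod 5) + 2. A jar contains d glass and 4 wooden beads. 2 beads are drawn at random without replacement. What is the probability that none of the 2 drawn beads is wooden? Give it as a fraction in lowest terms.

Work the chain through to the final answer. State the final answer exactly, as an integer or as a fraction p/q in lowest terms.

1/7

Step 1: cross terms: (-30*-9 - -27*-2)=216, (-27*-24 - 11*-9)=747, (11*18 - 14*-24)=534, (14*15 - -3*18)=264, (-3*-2 - -30*15)=456; twice the area = |2217| = 2217; area = 2217/2; boundary points = 1 + 1 + 3 + 1 + 1 = 7; strictly interior points = area - boundary/2 + 1 = 1106; answer 1106
Step 2: R1 = 1106; d = 3; total draws C(7,2) = 21; favorable C(3,2) = 3; P = 1/7; answer 1/7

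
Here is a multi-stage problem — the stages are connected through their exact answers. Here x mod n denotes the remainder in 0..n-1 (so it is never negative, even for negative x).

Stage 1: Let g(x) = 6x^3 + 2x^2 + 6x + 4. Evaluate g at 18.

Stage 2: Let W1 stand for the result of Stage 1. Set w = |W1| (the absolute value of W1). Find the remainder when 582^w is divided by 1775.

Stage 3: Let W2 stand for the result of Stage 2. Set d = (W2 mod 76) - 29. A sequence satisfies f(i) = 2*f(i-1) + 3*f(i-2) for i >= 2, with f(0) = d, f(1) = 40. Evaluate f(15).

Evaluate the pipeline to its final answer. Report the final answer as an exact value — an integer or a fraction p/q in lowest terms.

Stage 1: 6*(18)^3 + 2*(18)^2 + 6*(18)^1 + 4 = (34992) + (648) + (108) + (4) = 35752; answer 35752
Stage 2: W1 = 35752; w = 35752; squarings mod 1775: 582^1=582, 582^2=1474, 582^4=76, 582^8=451, 582^16=1051, 582^32=551, 582^64=76, 582^128=451, 582^256=1051, 582^512=551, 582^1024=76, 582^2048=451, 582^4096=1051, 582^8192=551, 582^16384=76, 582^32768=451; 582^35752 = 582^8 * 582^32 * 582^128 * 582^256 * 582^512 * 582^2048 * 582^32768 = 551 (mod 1775); answer 551
Stage 3: W2 = 551; d = -10; f(2) = 2*(40) + 3*(-10) = 50; iterating: f(2)=50, f(3)=220, f(4)=590, f(5)=1840, f(6)=5450, f(7)=16420, f(8)=49190, f(9)=147640, f(10)=442850, f(11)=1328620, f(12)=3985790, f(13)=11957440, f(14)=35872250, f(15)=107616820; answer 107616820

107616820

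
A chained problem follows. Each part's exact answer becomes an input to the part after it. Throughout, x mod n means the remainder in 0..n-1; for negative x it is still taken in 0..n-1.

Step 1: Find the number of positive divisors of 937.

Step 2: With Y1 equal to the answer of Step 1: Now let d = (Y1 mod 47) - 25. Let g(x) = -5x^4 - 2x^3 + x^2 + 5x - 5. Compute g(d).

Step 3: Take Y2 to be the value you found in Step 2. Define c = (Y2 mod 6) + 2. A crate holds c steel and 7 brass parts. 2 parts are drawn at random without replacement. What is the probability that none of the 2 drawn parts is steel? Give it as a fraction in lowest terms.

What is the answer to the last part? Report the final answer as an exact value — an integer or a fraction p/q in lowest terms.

Step 1: 937 is prime, so its only divisors are 1 and 937; count = 2; answer 2
Step 2: Y1 = 2; d = -23; -5*(-23)^4 - 2*(-23)^3 + 1*(-23)^2 + 5*(-23)^1 - 5 = (-1399205) + (24334) + (529) + (-115) + (-5) = -1374462; answer -1374462
Step 3: Y2 = -1374462; c = 2; total draws C(9,2) = 36; favorable C(7,2) = 21; P = 7/12; answer 7/12

7/12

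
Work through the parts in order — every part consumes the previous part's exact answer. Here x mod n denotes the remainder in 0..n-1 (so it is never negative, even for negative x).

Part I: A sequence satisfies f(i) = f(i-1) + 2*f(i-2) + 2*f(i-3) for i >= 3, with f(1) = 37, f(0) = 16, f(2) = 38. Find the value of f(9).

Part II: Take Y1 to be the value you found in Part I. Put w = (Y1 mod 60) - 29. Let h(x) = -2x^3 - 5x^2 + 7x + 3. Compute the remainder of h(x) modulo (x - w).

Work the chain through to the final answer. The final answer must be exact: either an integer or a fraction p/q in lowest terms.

Part I: f(3) = 1*(38) + 2*(37) + 2*(16) = 144; iterating: f(3)=144, f(4)=294, f(5)=658, f(6)=1534, f(7)=3438, f(8)=7822, f(9)=17766; answer 17766
Part II: Y1 = 17766; w = -23; remainder = value at the root: -2*(-23)^3 - 5*(-23)^2 + 7*(-23)^1 + 3 = (24334) + (-2645) + (-161) + (3) = 21531; answer 21531

21531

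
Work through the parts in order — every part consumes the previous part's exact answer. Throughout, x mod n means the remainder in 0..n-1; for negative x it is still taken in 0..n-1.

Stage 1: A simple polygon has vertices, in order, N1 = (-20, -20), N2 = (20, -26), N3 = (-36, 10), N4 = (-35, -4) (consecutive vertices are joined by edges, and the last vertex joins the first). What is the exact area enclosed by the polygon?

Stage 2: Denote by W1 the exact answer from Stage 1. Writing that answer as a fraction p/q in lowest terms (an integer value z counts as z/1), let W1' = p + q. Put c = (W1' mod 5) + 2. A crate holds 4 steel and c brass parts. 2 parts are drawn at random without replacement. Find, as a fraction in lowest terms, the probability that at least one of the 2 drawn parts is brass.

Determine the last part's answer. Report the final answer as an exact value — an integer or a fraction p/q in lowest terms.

3/5

Stage 1: cross terms: (-20*-26 - 20*-20)=920, (20*10 - -36*-26)=-736, (-36*-4 - -35*10)=494, (-35*-20 - -20*-4)=620; twice the area = |1298| = 1298; area = 649; answer 649
Stage 2: W1 = 649; threaded value p + q = 650; c = 2; total draws C(6,2) = 15; complement C(4,2) = 6; favorable 15 - 6 = 9; P = 3/5; answer 3/5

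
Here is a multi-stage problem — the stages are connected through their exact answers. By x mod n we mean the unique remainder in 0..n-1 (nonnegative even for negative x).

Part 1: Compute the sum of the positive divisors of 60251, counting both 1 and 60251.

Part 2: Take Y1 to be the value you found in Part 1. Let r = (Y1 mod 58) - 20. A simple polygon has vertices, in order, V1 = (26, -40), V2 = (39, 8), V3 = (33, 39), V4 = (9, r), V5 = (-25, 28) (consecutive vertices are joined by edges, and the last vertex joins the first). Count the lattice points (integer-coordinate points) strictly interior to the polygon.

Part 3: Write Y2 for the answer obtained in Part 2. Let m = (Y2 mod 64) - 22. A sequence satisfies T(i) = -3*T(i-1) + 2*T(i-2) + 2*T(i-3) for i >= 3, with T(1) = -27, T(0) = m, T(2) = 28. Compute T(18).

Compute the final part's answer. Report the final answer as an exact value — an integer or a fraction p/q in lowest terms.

13404389290

Part 1: 60251 is prime, so its only divisors are 1 and 60251; sigma = 1 + 60251 = 60252; answer 60252
Part 2: Y1 = 60252; r = 28; cross terms: (26*8 - 39*-40)=1768, (39*39 - 33*8)=1257, (33*28 - 9*39)=573, (9*28 - -25*28)=952, (-25*-40 - 26*28)=272; twice the area = |4822| = 4822; area = 2411; boundary points = 1 + 1 + 1 + 34 + 17 = 54; strictly interior points = area - boundary/2 + 1 = 2385; answer 2385
Part 3: Y2 = 2385; m = -5; T(3) = -3*(28) + 2*(-27) + 2*(-5) = -148; iterating: T(3)=-148, T(4)=446, T(5)=-1578, T(6)=5330, T(7)=-18254, T(8)=62266, T(9)=-212646, T(10)=725962, T(11)=-2478646, T(12)=8462570, T(13)=-28893078, T(14)=98647082, T(15)=-336802262, T(16)=1149914794, T(17)=-3926054742, T(18)=13404389290; answer 13404389290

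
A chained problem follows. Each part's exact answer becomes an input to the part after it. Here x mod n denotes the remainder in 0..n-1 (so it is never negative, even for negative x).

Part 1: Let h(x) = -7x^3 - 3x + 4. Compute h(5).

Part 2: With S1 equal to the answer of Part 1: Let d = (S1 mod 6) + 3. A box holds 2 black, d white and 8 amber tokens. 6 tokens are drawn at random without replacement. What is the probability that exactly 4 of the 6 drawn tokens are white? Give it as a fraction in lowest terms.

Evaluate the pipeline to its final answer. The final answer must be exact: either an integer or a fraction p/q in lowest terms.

Part 1: -7*(5)^3 - 3*(5)^1 + 4 = (-875) + (-15) + (4) = -886; answer -886
Part 2: S1 = -886; d = 5; total draws C(15,6) = 5005; favorable C(5,4)*C(10,2) = 225; P = 45/1001; answer 45/1001

45/1001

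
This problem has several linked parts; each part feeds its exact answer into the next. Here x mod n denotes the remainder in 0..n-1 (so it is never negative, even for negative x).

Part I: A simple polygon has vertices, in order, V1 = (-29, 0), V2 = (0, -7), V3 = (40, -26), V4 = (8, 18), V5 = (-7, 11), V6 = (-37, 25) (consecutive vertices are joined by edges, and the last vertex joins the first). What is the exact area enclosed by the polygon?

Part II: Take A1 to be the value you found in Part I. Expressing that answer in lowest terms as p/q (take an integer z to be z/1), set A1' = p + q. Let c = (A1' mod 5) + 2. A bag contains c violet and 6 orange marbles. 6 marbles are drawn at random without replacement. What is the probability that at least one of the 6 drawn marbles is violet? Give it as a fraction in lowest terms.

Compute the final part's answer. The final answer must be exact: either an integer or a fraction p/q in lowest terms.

Part I: cross terms: (-29*-7 - 0*0)=203, (0*-26 - 40*-7)=280, (40*18 - 8*-26)=928, (8*11 - -7*18)=214, (-7*25 - -37*11)=232, (-37*0 - -29*25)=725; twice the area = |2582| = 2582; area = 1291; answer 1291
Part II: A1 = 1291; threaded value p + q = 1292; c = 4; total draws C(10,6) = 210; complement C(6,6) = 1; favorable 210 - 1 = 209; P = 209/210; answer 209/210

209/210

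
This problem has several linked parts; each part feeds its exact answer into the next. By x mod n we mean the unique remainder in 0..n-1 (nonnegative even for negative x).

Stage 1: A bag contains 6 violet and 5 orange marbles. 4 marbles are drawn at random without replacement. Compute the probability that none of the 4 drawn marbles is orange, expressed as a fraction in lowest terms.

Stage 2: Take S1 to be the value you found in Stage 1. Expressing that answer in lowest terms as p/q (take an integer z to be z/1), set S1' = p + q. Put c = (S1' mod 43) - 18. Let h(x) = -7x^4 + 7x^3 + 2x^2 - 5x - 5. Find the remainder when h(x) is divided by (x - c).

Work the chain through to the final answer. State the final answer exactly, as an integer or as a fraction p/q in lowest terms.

Stage 1: total draws C(11,4) = 330; favorable C(6,4) = 15; P = 1/22; answer 1/22
Stage 2: S1 = 1/22; threaded value p + q = 23; c = 5; remainder = value at the root: -7*(5)^4 + 7*(5)^3 + 2*(5)^2 - 5*(5)^1 - 5 = (-4375) + (875) + (50) + (-25) + (-5) = -3480; answer -3480

-3480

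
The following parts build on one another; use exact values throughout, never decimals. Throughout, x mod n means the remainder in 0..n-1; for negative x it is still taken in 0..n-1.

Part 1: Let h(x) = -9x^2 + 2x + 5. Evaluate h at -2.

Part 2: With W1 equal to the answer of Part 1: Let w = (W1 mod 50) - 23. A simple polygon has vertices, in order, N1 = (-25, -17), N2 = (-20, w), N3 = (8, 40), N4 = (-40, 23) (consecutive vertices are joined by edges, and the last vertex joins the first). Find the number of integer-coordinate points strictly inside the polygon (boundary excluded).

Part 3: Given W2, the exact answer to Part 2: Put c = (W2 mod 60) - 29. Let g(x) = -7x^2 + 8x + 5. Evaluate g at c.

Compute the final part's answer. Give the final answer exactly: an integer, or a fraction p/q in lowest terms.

-5259

Part 1: -9*(-2)^2 + 2*(-2)^1 + 5 = (-36) + (-4) + (5) = -35; answer -35
Part 2: W1 = -35; w = -8; cross terms: (-25*-8 - -20*-17)=-140, (-20*40 - 8*-8)=-736, (8*23 - -40*40)=1784, (-40*-17 - -25*23)=1255; twice the area = |2163| = 2163; area = 2163/2; boundary points = 1 + 4 + 1 + 5 = 11; strictly interior points = area - boundary/2 + 1 = 1077; answer 1077
Part 3: W2 = 1077; c = 28; -7*(28)^2 + 8*(28)^1 + 5 = (-5488) + (224) + (5) = -5259; answer -5259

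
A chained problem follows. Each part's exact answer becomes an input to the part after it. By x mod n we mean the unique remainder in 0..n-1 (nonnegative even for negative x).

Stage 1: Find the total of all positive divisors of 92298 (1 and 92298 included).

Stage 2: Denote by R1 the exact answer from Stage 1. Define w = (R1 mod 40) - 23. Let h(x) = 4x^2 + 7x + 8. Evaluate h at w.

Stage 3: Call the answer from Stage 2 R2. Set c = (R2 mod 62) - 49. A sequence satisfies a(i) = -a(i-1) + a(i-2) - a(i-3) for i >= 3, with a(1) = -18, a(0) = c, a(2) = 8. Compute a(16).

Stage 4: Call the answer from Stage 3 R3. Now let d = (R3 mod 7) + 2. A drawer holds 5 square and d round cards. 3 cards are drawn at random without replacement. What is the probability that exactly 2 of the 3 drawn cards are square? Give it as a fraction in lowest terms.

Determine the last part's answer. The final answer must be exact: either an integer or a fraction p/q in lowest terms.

Stage 1: 92298 = 2 * 3 * 15383; sigma = (1 + 2) * (1 + 3) * (1 + 15383) = 3 * 4 * 15384 = 184608; answer 184608
Stage 2: R1 = 184608; w = -15; 4*(-15)^2 + 7*(-15)^1 + 8 = (900) + (-105) + (8) = 803; answer 803
Stage 3: R2 = 803; c = 10; a(3) = -1*(8) + 1*(-18) - 1*(10) = -36; iterating: a(3)=-36, a(4)=62, a(5)=-106, a(6)=204, a(7)=-372, a(8)=682, a(9)=-1258, a(10)=2312, a(11)=-4252, a(12)=7822, a(13)=-14386, a(14)=26460, a(15)=-48668, a(16)=89514; answer 89514
Stage 4: R3 = 89514; d = 7; total draws C(12,3) = 220; favorable C(5,2)*C(7,1) = 70; P = 7/22; answer 7/22

7/22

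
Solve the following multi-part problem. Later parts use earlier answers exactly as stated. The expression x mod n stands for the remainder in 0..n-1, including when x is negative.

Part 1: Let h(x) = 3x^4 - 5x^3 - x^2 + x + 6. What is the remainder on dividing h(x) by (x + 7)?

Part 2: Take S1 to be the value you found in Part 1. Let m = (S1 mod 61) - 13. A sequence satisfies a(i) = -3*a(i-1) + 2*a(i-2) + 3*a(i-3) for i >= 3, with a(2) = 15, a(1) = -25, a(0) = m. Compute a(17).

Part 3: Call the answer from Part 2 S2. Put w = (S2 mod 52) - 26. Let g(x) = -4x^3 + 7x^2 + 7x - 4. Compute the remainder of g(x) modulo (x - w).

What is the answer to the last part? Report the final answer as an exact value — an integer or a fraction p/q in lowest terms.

29826

Part 1: remainder = value at the root: 3*(-7)^4 - 5*(-7)^3 - 1*(-7)^2 + 1*(-7)^1 + 6 = (7203) + (1715) + (-49) + (-7) + (6) = 8868; answer 8868
Part 2: S1 = 8868; m = 10; a(3) = -3*(15) + 2*(-25) + 3*(10) = -65; iterating: a(3)=-65, a(4)=150, a(5)=-535, a(6)=1710, a(7)=-5750, a(8)=19065, a(9)=-63565, a(10)=211575, a(11)=-704660, a(12)=2346435, a(13)=-7813900, a(14)=26020590, a(15)=-86650265, a(16)=288550275, a(17)=-960889585; answer -960889585
Part 3: S2 = -960889585; w = -19; remainder = value at the root: -4*(-19)^3 + 7*(-19)^2 + 7*(-19)^1 - 4 = (27436) + (2527) + (-133) + (-4) = 29826; answer 29826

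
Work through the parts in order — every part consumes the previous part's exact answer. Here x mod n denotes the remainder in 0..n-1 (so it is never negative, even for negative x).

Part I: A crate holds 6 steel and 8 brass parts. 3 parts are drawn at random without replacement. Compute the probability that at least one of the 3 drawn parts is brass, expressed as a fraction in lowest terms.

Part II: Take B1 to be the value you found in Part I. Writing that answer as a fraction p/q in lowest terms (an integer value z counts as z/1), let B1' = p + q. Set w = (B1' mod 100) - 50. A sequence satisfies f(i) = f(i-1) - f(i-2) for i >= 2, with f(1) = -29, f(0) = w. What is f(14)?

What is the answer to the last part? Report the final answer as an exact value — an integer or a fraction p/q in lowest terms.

Part I: total draws C(14,3) = 364; complement C(6,3) = 20; favorable 364 - 20 = 344; P = 86/91; answer 86/91
Part II: B1 = 86/91; threaded value p + q = 177; w = 27; f(2) = 1*(-29) - 1*(27) = -56; iterating: f(2)=-56, f(3)=-27, f(4)=29, f(5)=56, f(6)=27, f(7)=-29, f(8)=-56, f(9)=-27, f(10)=29, f(11)=56, f(12)=27, f(13)=-29, f(14)=-56; answer -56

-56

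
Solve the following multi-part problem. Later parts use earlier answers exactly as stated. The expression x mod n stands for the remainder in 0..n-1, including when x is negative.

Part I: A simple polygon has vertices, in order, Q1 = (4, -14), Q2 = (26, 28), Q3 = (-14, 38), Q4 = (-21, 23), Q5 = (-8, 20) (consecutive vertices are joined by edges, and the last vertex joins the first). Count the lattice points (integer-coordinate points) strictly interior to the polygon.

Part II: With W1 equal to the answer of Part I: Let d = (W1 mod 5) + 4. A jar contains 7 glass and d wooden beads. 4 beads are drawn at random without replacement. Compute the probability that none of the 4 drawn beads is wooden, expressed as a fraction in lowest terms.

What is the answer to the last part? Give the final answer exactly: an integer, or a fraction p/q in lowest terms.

7/143

Part I: cross terms: (4*28 - 26*-14)=476, (26*38 - -14*28)=1380, (-14*23 - -21*38)=476, (-21*20 - -8*23)=-236, (-8*-14 - 4*20)=32; twice the area = |2128| = 2128; area = 1064; boundary points = 2 + 10 + 1 + 1 + 2 = 16; strictly interior points = area - boundary/2 + 1 = 1057; answer 1057
Part II: W1 = 1057; d = 6; total draws C(13,4) = 715; favorable C(7,4) = 35; P = 7/143; answer 7/143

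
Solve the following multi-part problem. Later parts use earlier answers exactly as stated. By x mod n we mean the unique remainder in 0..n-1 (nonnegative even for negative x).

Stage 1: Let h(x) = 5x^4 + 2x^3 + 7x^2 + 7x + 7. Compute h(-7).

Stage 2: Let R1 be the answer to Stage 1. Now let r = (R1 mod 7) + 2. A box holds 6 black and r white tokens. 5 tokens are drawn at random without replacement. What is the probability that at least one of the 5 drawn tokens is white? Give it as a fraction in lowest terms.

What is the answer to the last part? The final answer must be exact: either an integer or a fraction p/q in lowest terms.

25/28

Stage 1: 5*(-7)^4 + 2*(-7)^3 + 7*(-7)^2 + 7*(-7)^1 + 7 = (12005) + (-686) + (343) + (-49) + (7) = 11620; answer 11620
Stage 2: R1 = 11620; r = 2; total draws C(8,5) = 56; complement C(6,5) = 6; favorable 56 - 6 = 50; P = 25/28; answer 25/28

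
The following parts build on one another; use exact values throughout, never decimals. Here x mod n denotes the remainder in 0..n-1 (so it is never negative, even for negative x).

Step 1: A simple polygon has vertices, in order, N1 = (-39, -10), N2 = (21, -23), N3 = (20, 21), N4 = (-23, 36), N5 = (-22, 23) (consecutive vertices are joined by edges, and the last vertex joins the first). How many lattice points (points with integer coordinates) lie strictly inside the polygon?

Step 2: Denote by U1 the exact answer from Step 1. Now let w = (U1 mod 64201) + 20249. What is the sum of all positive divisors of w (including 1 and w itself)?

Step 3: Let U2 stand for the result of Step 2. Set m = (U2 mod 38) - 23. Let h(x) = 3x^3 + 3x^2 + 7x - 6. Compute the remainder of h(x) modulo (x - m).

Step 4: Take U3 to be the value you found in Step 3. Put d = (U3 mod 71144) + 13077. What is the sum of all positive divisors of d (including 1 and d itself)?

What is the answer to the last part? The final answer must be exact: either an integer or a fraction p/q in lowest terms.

Step 1: cross terms: (-39*-23 - 21*-10)=1107, (21*21 - 20*-23)=901, (20*36 - -23*21)=1203, (-23*23 - -22*36)=263, (-22*-10 - -39*23)=1117; twice the area = |4591| = 4591; area = 4591/2; boundary points = 1 + 1 + 1 + 1 + 1 = 5; strictly interior points = area - boundary/2 + 1 = 2294; answer 2294
Step 2: U1 = 2294; w = 22543; 22543 is prime, so its only divisors are 1 and 22543; sigma = 1 + 22543 = 22544; answer 22544
Step 3: U2 = 22544; m = -13; remainder = value at the root: 3*(-13)^3 + 3*(-13)^2 + 7*(-13)^1 - 6 = (-6591) + (507) + (-91) + (-6) = -6181; answer -6181
Step 4: U3 = -6181; d = 78040; 78040 = 2^3 * 5 * 1951; sigma = (1 + 2 + 4 + 8) * (1 + 5) * (1 + 1951) = 15 * 6 * 1952 = 175680; answer 175680

175680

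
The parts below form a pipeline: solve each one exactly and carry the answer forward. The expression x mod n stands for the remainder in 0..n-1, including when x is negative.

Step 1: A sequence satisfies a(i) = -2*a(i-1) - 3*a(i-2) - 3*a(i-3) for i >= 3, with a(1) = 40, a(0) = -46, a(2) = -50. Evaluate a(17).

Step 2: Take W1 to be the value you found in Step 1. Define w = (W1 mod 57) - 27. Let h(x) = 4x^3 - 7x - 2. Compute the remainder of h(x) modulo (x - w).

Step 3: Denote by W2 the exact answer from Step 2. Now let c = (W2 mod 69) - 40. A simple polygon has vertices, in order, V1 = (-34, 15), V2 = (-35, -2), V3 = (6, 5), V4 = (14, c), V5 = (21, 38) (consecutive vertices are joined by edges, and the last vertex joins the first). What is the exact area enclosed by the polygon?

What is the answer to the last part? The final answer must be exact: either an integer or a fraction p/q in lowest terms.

Step 1: a(3) = -2*(-50) - 3*(40) - 3*(-46) = 118; iterating: a(3)=118, a(4)=-206, a(5)=208, a(6)=-152, a(7)=298, a(8)=-764, a(9)=1090, a(10)=-782, a(11)=586, a(12)=-2096, a(13)=4780, a(14)=-5030, a(15)=2008, a(16)=-3266, a(17)=15598; answer 15598
Step 2: W1 = 15598; w = 10; remainder = value at the root: 4*(10)^3 - 7*(10)^1 - 2 = (4000) + (-70) + (-2) = 3928; answer 3928
Step 3: W2 = 3928; c = 24; cross terms: (-34*-2 - -35*15)=593, (-35*5 - 6*-2)=-163, (6*24 - 14*5)=74, (14*38 - 21*24)=28, (21*15 - -34*38)=1607; twice the area = |2139| = 2139; area = 2139/2; answer 2139/2

2139/2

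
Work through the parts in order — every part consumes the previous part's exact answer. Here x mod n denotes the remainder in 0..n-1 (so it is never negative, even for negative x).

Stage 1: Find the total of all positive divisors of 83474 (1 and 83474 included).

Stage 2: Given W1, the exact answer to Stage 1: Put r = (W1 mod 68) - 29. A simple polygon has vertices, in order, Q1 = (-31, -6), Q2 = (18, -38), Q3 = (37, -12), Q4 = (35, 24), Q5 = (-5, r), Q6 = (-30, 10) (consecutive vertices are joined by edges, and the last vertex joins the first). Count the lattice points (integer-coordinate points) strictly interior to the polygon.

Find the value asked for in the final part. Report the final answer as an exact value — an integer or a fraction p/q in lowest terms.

2072

Stage 1: 83474 = 2 * 41737; sigma = (1 + 2) * (1 + 41737) = 3 * 41738 = 125214; answer 125214
Stage 2: W1 = 125214; r = -3; cross terms: (-31*-38 - 18*-6)=1286, (18*-12 - 37*-38)=1190, (37*24 - 35*-12)=1308, (35*-3 - -5*24)=15, (-5*10 - -30*-3)=-140, (-30*-6 - -31*10)=490; twice the area = |4149| = 4149; area = 4149/2; boundary points = 1 + 1 + 2 + 1 + 1 + 1 = 7; strictly interior points = area - boundary/2 + 1 = 2072; answer 2072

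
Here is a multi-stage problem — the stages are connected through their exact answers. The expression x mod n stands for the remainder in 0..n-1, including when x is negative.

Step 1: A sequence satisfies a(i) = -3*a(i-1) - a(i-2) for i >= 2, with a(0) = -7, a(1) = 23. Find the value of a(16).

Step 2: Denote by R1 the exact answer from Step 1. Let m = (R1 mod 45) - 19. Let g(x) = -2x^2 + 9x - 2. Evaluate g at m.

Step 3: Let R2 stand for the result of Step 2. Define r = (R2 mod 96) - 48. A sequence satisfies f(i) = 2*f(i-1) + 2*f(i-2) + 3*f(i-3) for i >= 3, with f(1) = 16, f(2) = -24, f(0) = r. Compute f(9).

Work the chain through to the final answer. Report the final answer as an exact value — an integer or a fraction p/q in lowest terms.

-81802

Step 1: a(2) = -3*(23) - 1*(-7) = -62; iterating: a(2)=-62, a(3)=163, a(4)=-427, a(5)=1118, a(6)=-2927, a(7)=7663, a(8)=-20062, a(9)=52523, a(10)=-137507, a(11)=359998, a(12)=-942487, a(13)=2467463, a(14)=-6459902, a(15)=16912243, a(16)=-44276827; answer -44276827
Step 2: R1 = -44276827; m = 4; -2*(4)^2 + 9*(4)^1 - 2 = (-32) + (36) + (-2) = 2; answer 2
Step 3: R2 = 2; r = -46; f(3) = 2*(-24) + 2*(16) + 3*(-46) = -154; iterating: f(3)=-154, f(4)=-308, f(5)=-996, f(6)=-3070, f(7)=-9056, f(8)=-27240, f(9)=-81802; answer -81802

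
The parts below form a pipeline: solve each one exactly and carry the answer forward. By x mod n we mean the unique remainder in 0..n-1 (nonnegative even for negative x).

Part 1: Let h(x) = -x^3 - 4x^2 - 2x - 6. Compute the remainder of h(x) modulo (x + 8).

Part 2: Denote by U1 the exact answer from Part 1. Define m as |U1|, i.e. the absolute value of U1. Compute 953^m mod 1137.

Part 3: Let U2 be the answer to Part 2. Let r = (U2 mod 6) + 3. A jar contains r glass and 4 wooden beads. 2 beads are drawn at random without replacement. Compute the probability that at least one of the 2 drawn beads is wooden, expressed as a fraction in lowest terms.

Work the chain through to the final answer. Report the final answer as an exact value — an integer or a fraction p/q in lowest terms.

Part 1: remainder = value at the root: -1*(-8)^3 - 4*(-8)^2 - 2*(-8)^1 - 6 = (512) + (-256) + (16) + (-6) = 266; answer 266
Part 2: U1 = 266; m = 266; squarings mod 1137: 953^1=953, 953^2=883, 953^4=844, 953^8=574, 953^16=883, 953^32=844, 953^64=574, 953^128=883, 953^256=844; 953^266 = 953^2 * 953^8 * 953^256 = 1 (mod 1137); answer 1
Part 3: U2 = 1; r = 4; total draws C(8,2) = 28; complement C(4,2) = 6; favorable 28 - 6 = 22; P = 11/14; answer 11/14

11/14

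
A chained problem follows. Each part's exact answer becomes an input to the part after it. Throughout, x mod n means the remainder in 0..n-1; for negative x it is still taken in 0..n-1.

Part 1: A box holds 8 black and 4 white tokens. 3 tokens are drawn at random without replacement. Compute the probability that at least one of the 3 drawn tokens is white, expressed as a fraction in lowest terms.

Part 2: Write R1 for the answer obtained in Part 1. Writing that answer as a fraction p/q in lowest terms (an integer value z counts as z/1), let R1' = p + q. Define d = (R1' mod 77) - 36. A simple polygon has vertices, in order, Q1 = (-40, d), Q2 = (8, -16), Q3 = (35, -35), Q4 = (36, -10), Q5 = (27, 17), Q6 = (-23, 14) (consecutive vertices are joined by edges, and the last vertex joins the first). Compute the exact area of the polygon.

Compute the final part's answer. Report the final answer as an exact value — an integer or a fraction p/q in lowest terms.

2284

Part 1: total draws C(12,3) = 220; complement C(8,3) = 56; favorable 220 - 56 = 164; P = 41/55; answer 41/55
Part 2: R1 = 41/55; threaded value p + q = 96; d = -17; cross terms: (-40*-16 - 8*-17)=776, (8*-35 - 35*-16)=280, (35*-10 - 36*-35)=910, (36*17 - 27*-10)=882, (27*14 - -23*17)=769, (-23*-17 - -40*14)=951; twice the area = |4568| = 4568; area = 2284; answer 2284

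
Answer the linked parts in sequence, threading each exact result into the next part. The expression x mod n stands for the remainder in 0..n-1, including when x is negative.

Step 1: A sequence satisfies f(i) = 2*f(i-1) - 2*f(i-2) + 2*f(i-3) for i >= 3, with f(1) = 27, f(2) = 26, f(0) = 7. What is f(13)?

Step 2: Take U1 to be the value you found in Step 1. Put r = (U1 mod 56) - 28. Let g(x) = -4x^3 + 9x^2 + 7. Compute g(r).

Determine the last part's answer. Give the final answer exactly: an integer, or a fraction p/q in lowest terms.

Step 1: f(3) = 2*(26) - 2*(27) + 2*(7) = 12; iterating: f(3)=12, f(4)=26, f(5)=80, f(6)=132, f(7)=156, f(8)=208, f(9)=368, f(10)=632, f(11)=944, f(12)=1360, f(13)=2096; answer 2096
Step 2: U1 = 2096; r = -4; -4*(-4)^3 + 9*(-4)^2 + 7 = (256) + (144) + (7) = 407; answer 407

407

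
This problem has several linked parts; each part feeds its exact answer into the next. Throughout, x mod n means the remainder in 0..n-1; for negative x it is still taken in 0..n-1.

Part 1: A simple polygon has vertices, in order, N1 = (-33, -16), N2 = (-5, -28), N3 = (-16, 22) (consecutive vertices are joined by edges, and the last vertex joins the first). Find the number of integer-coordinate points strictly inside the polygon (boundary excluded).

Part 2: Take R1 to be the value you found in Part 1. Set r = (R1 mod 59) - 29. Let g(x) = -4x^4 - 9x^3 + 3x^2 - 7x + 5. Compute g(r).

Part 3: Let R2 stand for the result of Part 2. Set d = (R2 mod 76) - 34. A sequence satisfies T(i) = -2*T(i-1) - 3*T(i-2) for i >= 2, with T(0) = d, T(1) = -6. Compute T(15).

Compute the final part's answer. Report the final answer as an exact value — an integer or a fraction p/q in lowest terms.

-89562

Part 1: cross terms: (-33*-28 - -5*-16)=844, (-5*22 - -16*-28)=-558, (-16*-16 - -33*22)=982; twice the area = |1268| = 1268; area = 634; boundary points = 4 + 1 + 1 = 6; strictly interior points = area - boundary/2 + 1 = 632; answer 632
Part 2: R1 = 632; r = 13; -4*(13)^4 - 9*(13)^3 + 3*(13)^2 - 7*(13)^1 + 5 = (-114244) + (-19773) + (507) + (-91) + (5) = -133596; answer -133596
Part 3: R2 = -133596; d = -22; T(2) = -2*(-6) - 3*(-22) = 78; iterating: T(2)=78, T(3)=-138, T(4)=42, T(5)=330, T(6)=-786, T(7)=582, T(8)=1194, T(9)=-4134, T(10)=4686, T(11)=3030, T(12)=-20118, T(13)=31146, T(14)=-1938, T(15)=-89562; answer -89562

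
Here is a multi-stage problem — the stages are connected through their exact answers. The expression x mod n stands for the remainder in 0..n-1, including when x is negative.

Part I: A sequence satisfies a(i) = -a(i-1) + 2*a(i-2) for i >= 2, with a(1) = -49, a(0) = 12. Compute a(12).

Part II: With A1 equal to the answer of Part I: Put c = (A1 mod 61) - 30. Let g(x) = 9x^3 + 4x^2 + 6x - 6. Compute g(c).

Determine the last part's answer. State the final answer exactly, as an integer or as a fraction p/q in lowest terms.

Part I: a(2) = -1*(-49) + 2*(12) = 73; iterating: a(2)=73, a(3)=-171, a(4)=317, a(5)=-659, a(6)=1293, a(7)=-2611, a(8)=5197, a(9)=-10419, a(10)=20813, a(11)=-41651, a(12)=83277; answer 83277
Part II: A1 = 83277; c = -18; 9*(-18)^3 + 4*(-18)^2 + 6*(-18)^1 - 6 = (-52488) + (1296) + (-108) + (-6) = -51306; answer -51306

-51306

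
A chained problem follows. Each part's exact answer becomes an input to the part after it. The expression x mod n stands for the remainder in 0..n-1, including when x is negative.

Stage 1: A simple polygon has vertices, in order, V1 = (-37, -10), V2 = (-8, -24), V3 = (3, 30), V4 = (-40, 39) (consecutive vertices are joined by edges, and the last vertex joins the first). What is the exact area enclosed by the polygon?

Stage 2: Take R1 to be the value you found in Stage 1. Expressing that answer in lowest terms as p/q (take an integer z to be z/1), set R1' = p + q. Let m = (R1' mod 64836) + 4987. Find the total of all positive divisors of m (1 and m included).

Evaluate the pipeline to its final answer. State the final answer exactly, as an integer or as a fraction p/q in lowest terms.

20160

Stage 1: cross terms: (-37*-24 - -8*-10)=808, (-8*30 - 3*-24)=-168, (3*39 - -40*30)=1317, (-40*-10 - -37*39)=1843; twice the area = |3800| = 3800; area = 1900; answer 1900
Stage 2: R1 = 1900; threaded value p + q = 1901; m = 6888; 6888 = 2^3 * 3 * 7 * 41; sigma = (1 + 2 + 4 + 8) * (1 + 3) * (1 + 7) * (1 + 41) = 15 * 4 * 8 * 42 = 20160; answer 20160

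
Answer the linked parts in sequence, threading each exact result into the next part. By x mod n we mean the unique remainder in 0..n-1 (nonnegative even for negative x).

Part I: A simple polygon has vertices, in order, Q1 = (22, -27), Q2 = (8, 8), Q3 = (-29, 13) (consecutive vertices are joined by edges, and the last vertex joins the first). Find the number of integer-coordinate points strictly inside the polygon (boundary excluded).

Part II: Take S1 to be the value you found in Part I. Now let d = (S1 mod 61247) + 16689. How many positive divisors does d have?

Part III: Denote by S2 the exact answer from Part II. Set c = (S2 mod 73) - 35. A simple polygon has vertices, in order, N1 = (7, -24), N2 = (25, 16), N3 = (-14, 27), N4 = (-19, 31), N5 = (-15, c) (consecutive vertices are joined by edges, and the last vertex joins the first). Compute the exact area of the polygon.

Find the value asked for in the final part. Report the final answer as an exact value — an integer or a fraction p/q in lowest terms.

2957/2

Part I: cross terms: (22*8 - 8*-27)=392, (8*13 - -29*8)=336, (-29*-27 - 22*13)=497; twice the area = |1225| = 1225; area = 1225/2; boundary points = 7 + 1 + 1 = 9; strictly interior points = area - boundary/2 + 1 = 609; answer 609
Part II: S1 = 609; d = 17298; 17298 = 2 * 3^2 * 31^2; number of divisors = (1+1) * (2+1) * (2+1) = 18; answer 18
Part III: S2 = 18; c = -17; cross terms: (7*16 - 25*-24)=712, (25*27 - -14*16)=899, (-14*31 - -19*27)=79, (-19*-17 - -15*31)=788, (-15*-24 - 7*-17)=479; twice the area = |2957| = 2957; area = 2957/2; answer 2957/2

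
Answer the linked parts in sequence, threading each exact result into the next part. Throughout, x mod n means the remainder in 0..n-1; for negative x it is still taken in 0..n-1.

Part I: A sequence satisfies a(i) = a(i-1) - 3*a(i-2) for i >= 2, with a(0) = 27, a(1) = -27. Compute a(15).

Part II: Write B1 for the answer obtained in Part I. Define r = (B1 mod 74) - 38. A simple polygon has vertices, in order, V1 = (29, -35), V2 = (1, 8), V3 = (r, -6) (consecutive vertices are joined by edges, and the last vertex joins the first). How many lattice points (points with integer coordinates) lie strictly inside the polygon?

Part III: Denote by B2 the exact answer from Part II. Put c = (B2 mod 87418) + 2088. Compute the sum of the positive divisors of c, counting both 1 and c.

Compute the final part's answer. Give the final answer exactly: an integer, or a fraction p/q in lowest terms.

2972

Part I: a(2) = 1*(-27) - 3*(27) = -108; iterating: a(2)=-108, a(3)=-27, a(4)=297, a(5)=378, a(6)=-513, a(7)=-1647, a(8)=-108, a(9)=4833, a(10)=5157, a(11)=-9342, a(12)=-24813, a(13)=3213, a(14)=77652, a(15)=68013; answer 68013
Part II: B1 = 68013; r = -31; cross terms: (29*8 - 1*-35)=267, (1*-6 - -31*8)=242, (-31*-35 - 29*-6)=1259; twice the area = |1768| = 1768; area = 884; boundary points = 1 + 2 + 1 = 4; strictly interior points = area - boundary/2 + 1 = 883; answer 883
Part III: B2 = 883; c = 2971; 2971 is prime, so its only divisors are 1 and 2971; sigma = 1 + 2971 = 2972; answer 2972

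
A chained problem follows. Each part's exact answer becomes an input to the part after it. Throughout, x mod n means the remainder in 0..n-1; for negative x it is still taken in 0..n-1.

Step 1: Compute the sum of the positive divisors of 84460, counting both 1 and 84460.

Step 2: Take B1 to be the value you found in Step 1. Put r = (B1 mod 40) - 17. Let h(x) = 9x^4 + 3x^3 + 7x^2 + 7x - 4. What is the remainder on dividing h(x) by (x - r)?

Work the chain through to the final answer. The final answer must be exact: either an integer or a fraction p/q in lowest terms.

Step 1: 84460 = 2^2 * 5 * 41 * 103; sigma = (1 + 2 + 4) * (1 + 5) * (1 + 41) * (1 + 103) = 7 * 6 * 42 * 104 = 183456; answer 183456
Step 2: B1 = 183456; r = -1; remainder = value at the root: 9*(-1)^4 + 3*(-1)^3 + 7*(-1)^2 + 7*(-1)^1 - 4 = (9) + (-3) + (7) + (-7) + (-4) = 2; answer 2

2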